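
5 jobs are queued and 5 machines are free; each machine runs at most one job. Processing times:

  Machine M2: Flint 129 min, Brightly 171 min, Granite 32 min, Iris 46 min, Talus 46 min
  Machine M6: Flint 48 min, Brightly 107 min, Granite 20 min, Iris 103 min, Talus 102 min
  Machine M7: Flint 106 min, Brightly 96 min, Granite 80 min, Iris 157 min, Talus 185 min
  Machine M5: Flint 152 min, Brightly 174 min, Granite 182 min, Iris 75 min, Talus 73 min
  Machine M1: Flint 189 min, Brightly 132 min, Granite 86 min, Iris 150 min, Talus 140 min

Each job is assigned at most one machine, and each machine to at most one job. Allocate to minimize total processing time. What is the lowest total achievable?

Optimal: Flint→Machine M6 (48 min), Brightly→Machine M7 (96 min), Granite→Machine M1 (86 min), Iris→Machine M2 (46 min), Talus→Machine M5 (73 min) — total 48+96+86+46+73 = 349 min.
Column-greedy (each machine in turn goes to its cheapest remaining job) gives 399 min, worse by 50.
Next-best assignment: Flint→Machine M6, Brightly→Machine M7, Granite→Machine M1, Iris→Machine M5, Talus→Machine M2 = 351 min.
Checked against all permutations: 349 min is optimal.

Min total: 349 min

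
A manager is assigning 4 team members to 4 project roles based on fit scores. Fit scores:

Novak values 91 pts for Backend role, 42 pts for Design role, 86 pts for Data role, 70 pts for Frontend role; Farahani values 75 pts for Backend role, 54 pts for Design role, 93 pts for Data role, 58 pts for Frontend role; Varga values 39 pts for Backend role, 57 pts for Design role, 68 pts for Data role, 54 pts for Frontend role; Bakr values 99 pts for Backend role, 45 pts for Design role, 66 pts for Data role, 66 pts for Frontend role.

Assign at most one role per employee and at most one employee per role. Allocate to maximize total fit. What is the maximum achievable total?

Optimal: Novak→Frontend role (70 pts), Farahani→Data role (93 pts), Varga→Design role (57 pts), Bakr→Backend role (99 pts) — total 70+93+57+99 = 319 pts.
Row-greedy (each employee in turn takes its best remaining role) gives 307 pts, worse by 12.
Swapping Novak↔Farahani (Novak→Data role 86 pts, Farahani→Frontend role 58 pts) loses 19.
No other one-to-one assignment exceeds 319 pts.

Maximum total: 319 pts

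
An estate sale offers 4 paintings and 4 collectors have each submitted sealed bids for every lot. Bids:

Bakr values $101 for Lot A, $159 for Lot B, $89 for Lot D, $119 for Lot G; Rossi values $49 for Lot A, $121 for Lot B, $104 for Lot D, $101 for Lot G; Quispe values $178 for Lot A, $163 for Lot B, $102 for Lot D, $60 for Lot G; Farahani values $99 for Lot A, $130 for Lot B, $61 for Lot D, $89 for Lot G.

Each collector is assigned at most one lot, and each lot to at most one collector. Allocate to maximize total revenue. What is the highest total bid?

Maximum total: $531

This is the linear assignment problem.
Optimal: Bakr→Lot G ($119), Rossi→Lot D ($104), Quispe→Lot A ($178), Farahani→Lot B ($130) — total 119+104+178+130 = $531.
Column-greedy (each lot in turn goes to its best remaining collector) gives $530, worse by 1.
Next-best assignment: Bakr→Lot B, Rossi→Lot D, Quispe→Lot A, Farahani→Lot G = $530.
Swapping Farahani↔Quispe (Farahani→Lot A $99, Quispe→Lot B $163) loses 46.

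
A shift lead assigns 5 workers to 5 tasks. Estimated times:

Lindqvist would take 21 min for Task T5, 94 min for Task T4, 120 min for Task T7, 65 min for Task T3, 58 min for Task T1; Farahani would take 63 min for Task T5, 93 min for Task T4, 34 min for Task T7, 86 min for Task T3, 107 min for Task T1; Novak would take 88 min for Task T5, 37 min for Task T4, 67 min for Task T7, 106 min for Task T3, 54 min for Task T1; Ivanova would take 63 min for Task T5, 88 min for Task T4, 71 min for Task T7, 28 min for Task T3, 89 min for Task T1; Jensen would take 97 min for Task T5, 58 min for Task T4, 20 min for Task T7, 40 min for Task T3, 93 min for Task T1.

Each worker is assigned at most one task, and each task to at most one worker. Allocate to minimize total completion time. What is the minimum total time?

This is the linear assignment problem.
Optimal: Lindqvist→Task T5 (21 min), Farahani→Task T7 (34 min), Novak→Task T1 (54 min), Ivanova→Task T3 (28 min), Jensen→Task T4 (58 min) — total 21+34+54+28+58 = 195 min.
Min-entry greedy (repeatedly take the single cheapest remaining cell) gives 213 min, worse by 18.
Next-best assignment: Lindqvist→Task T1, Farahani→Task T5, Novak→Task T4, Ivanova→Task T3, Jensen→Task T7 = 206 min.
Swapping Novak↔Farahani (Novak→Task T7 67 min, Farahani→Task T1 107 min) adds 86.
Every other assignment is strictly worse.

Minimum total: 195 min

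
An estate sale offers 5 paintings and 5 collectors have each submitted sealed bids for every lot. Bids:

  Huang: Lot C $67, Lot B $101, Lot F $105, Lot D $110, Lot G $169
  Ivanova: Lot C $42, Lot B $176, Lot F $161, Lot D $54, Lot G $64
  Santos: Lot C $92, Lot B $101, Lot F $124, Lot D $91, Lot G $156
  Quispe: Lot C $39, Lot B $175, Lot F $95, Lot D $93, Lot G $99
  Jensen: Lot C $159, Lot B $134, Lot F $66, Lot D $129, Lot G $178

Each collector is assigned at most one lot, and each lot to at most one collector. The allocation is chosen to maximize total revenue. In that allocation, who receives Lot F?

Ivanova receives Lot F.

Optimal: Huang→Lot D ($110), Ivanova→Lot F ($161), Santos→Lot G ($156), Quispe→Lot B ($175), Jensen→Lot C ($159) — total 110+161+156+175+159 = $761.
Row-greedy (each collector in turn takes its best remaining lot) gives $721, worse by 40.
Next-best assignment: Huang→Lot G, Ivanova→Lot F, Santos→Lot D, Quispe→Lot B, Jensen→Lot C = $755.
No other one-to-one assignment exceeds $761.
Ivanova's own top lot is Lot B ($176), but forcing Ivanova→Lot B and reassigning the rest optimally gives only $721 — worse by 40.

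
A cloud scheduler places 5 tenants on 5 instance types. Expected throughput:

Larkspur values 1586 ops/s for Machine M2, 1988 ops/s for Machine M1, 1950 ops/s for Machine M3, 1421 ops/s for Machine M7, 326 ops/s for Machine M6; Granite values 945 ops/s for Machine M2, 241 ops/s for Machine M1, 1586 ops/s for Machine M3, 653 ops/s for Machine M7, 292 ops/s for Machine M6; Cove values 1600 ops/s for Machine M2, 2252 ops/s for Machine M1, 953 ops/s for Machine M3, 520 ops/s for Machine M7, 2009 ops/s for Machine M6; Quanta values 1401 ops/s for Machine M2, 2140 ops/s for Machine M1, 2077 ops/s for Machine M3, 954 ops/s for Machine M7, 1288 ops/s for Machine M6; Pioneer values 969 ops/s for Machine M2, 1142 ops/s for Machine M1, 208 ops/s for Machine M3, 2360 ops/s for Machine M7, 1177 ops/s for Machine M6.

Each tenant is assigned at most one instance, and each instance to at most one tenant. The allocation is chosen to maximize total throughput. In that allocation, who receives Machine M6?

Cove receives Machine M6.

Treat this as an assignment problem: match each tenant to one instance.
Optimal: Larkspur→Machine M2 (1586 ops/s), Granite→Machine M3 (1586 ops/s), Cove→Machine M6 (2009 ops/s), Quanta→Machine M1 (2140 ops/s), Pioneer→Machine M7 (2360 ops/s) — total 1586+1586+2009+2140+2360 = 9681 ops/s.
Column-greedy (each instance in turn goes to its best remaining tenant) gives 8342 ops/s, worse by 1339.
Cove's own top instance is Machine M1 (2252 ops/s), but forcing Cove→Machine M1 and reassigning the rest optimally gives only 9072 ops/s — worse by 609.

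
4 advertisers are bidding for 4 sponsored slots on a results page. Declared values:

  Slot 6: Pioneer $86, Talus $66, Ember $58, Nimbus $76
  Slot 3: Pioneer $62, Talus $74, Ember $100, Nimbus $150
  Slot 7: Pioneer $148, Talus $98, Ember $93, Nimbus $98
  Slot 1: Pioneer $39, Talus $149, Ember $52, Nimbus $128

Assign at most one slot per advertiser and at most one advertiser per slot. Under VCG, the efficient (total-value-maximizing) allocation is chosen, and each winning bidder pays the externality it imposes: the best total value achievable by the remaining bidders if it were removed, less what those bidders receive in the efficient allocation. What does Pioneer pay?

Pioneer pays $35.

Efficient allocation: Pioneer→Slot 7 ($148), Talus→Slot 1 ($149), Ember→Slot 6 ($58), Nimbus→Slot 3 ($150); total welfare W = $505.
Pioneer receives Slot 7 at value $148, so the others get W − 148 = $357.
Without Pioneer: best allocation of the remaining 3 bidders over all 4 slots is Talus→Slot 1 ($149), Ember→Slot 7 ($93), Nimbus→Slot 3 ($150), total $392.
VCG payment = (others' best without Pioneer) − (others' welfare with Pioneer) = 392 − 357 = $35.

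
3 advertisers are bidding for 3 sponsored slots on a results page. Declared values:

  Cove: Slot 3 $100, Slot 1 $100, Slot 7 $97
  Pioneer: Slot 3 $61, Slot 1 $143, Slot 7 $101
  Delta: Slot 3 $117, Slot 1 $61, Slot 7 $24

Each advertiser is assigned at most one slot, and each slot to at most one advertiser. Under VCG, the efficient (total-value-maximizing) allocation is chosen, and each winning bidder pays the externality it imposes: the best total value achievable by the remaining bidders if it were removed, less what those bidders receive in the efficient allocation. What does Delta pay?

Efficient allocation: Cove→Slot 7 ($97), Pioneer→Slot 1 ($143), Delta→Slot 3 ($117); total welfare W = $357.
Delta receives Slot 3 at value $117, so the others get W − 117 = $240.
Without Delta: best allocation of the remaining 2 bidders over all 3 slots is Cove→Slot 3 ($100), Pioneer→Slot 1 ($143), total $243.
VCG payment = (others' best without Delta) − (others' welfare with Delta) = 243 − 240 = $3.

Delta pays $3.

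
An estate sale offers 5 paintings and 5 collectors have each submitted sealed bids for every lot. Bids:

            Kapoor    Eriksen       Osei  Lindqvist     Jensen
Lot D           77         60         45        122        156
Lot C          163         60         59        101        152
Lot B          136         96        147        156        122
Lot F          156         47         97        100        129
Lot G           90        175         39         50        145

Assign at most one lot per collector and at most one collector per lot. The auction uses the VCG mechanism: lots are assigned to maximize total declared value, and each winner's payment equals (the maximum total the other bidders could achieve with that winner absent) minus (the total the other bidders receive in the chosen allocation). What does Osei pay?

Efficient allocation: Kapoor→Lot F ($156), Eriksen→Lot G ($175), Osei→Lot B ($147), Lindqvist→Lot D ($122), Jensen→Lot C ($152); total welfare W = $752.
Osei receives Lot B at value $147, so the others get W − 147 = $605.
Without Osei: best allocation of the remaining 4 bidders over all 5 lots is Kapoor→Lot C ($163), Eriksen→Lot G ($175), Lindqvist→Lot B ($156), Jensen→Lot D ($156), total $650.
VCG payment = (others' best without Osei) − (others' welfare with Osei) = 650 − 605 = $45.

Osei pays $45.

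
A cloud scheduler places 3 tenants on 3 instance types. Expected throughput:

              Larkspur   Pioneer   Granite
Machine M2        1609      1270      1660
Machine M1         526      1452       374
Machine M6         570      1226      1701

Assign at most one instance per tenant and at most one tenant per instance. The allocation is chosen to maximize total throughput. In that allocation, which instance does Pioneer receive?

Pioneer receives Machine M1.

Optimal: Larkspur→Machine M2 (1609 ops/s), Pioneer→Machine M1 (1452 ops/s), Granite→Machine M6 (1701 ops/s) — total 1609+1452+1701 = 4762 ops/s.
Column-greedy (each instance in turn goes to its best remaining tenant) gives 3682 ops/s, worse by 1080.
Checked against all permutations: 4762 ops/s is optimal.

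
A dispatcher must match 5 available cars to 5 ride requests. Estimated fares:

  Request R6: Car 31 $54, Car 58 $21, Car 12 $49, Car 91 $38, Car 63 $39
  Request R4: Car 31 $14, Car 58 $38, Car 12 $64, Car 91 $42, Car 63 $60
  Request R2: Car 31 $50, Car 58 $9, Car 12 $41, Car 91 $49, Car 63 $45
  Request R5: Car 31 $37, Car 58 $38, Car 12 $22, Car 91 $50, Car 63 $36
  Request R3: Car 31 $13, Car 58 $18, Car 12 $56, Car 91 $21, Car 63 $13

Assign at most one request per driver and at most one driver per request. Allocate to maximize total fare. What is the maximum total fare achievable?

Maximum total: $257

Optimal: Car 31→Request R6 ($54), Car 58→Request R5 ($38), Car 12→Request R3 ($56), Car 91→Request R2 ($49), Car 63→Request R4 ($60) — total 54+38+56+49+60 = $257.
Row-greedy (each driver in turn takes its best remaining request) gives $243, worse by 14.
Next-best assignment: Car 31→Request R6, Car 58→Request R4, Car 12→Request R3, Car 91→Request R5, Car 63→Request R2 = $243.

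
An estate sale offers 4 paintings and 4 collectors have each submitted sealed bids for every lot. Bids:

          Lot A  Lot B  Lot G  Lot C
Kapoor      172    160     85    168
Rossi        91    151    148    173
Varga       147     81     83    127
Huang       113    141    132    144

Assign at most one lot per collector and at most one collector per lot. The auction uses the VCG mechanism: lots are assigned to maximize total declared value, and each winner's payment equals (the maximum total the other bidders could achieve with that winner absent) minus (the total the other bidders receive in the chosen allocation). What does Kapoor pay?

Kapoor pays $9.

Efficient allocation: Kapoor→Lot B ($160), Rossi→Lot C ($173), Varga→Lot A ($147), Huang→Lot G ($132); total welfare W = $612.
Kapoor receives Lot B at value $160, so the others get W − 160 = $452.
Without Kapoor: best allocation of the remaining 3 bidders over all 4 lots is Rossi→Lot C ($173), Varga→Lot A ($147), Huang→Lot B ($141), total $461.
VCG payment = (others' best without Kapoor) − (others' welfare with Kapoor) = 461 − 452 = $9.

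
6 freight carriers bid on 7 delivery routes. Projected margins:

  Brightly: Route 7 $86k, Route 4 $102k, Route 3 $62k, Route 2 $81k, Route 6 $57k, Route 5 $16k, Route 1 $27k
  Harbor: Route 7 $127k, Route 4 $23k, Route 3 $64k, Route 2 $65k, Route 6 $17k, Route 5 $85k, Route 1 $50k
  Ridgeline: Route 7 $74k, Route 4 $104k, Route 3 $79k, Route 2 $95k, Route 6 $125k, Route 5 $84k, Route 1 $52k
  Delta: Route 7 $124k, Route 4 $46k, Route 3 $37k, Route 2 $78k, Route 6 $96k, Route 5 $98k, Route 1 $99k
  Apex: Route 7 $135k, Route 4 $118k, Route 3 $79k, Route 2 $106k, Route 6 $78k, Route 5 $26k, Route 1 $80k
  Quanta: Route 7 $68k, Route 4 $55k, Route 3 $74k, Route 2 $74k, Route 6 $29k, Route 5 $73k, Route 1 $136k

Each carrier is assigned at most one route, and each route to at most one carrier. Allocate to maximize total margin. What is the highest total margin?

This is a one-to-one assignment (maximum-weight bipartite matching).
Optimal: Brightly→Route 4 ($102k), Harbor→Route 7 ($127k), Ridgeline→Route 6 ($125k), Delta→Route 5 ($98k), Apex→Route 2 ($106k), Quanta→Route 1 ($136k) — total 102+127+125+98+106+136 = $694k.
Row-greedy (each carrier in turn takes its best remaining route) gives $633k, worse by 61.
Next-best assignment: Brightly→Route 2, Harbor→Route 7, Ridgeline→Route 6, Delta→Route 5, Apex→Route 4, Quanta→Route 1 = $685k.
Swapping Quanta↔Ridgeline (Quanta→Route 6 $29k, Ridgeline→Route 1 $52k) loses 180.
Checked against all permutations: $694k is optimal.

Maximum total: $694k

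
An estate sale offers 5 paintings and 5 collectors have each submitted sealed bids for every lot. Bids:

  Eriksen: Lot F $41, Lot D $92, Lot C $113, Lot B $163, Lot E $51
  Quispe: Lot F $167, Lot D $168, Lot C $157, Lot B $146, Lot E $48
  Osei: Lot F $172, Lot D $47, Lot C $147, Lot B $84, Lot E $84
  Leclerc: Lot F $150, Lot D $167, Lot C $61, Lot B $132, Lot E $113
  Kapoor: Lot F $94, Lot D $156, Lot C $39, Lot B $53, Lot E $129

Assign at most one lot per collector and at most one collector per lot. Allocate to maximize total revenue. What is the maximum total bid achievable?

Max total: $788

Optimal: Eriksen→Lot B ($163), Quispe→Lot C ($157), Osei→Lot F ($172), Leclerc→Lot D ($167), Kapoor→Lot E ($129) — total 163+157+172+167+129 = $788.
Max-entry greedy (repeatedly take the single best remaining cell) gives $693, worse by 95.
Next-best assignment: Eriksen→Lot B, Quispe→Lot F, Osei→Lot C, Leclerc→Lot D, Kapoor→Lot E = $773.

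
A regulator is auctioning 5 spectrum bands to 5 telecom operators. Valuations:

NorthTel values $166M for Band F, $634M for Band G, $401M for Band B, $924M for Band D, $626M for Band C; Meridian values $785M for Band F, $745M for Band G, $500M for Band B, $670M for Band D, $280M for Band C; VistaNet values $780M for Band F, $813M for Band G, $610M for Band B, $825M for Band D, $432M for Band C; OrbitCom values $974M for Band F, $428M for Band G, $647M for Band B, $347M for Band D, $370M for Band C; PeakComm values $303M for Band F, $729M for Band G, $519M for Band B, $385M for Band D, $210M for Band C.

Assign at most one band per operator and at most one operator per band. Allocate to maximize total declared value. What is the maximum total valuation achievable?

Maximum total: $3689M

Treat this as an assignment problem: match each operator to one band.
Optimal: NorthTel→Band C ($626M), Meridian→Band G ($745M), VistaNet→Band D ($825M), OrbitCom→Band F ($974M), PeakComm→Band B ($519M) — total 626+745+825+974+519 = $3689M.
Row-greedy (each operator in turn takes its best remaining band) gives $3379M, worse by 310.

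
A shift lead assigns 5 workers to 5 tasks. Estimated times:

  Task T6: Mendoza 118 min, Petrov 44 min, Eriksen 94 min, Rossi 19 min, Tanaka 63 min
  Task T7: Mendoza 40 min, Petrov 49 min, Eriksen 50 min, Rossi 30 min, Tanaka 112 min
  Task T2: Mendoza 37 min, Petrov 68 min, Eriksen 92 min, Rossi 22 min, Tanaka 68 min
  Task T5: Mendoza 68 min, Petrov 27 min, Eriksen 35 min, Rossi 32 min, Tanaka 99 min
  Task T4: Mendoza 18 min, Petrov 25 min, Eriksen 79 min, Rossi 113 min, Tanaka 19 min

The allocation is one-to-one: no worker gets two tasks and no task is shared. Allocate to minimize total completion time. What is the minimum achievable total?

Minimum total: 152 min

Optimal: Mendoza→Task T2 (37 min), Petrov→Task T5 (27 min), Eriksen→Task T7 (50 min), Rossi→Task T6 (19 min), Tanaka→Task T4 (19 min) — total 37+27+50+19+19 = 152 min.
Row-greedy (each worker in turn takes its cheapest remaining task) gives 182 min, worse by 30.
Swapping Eriksen↔Rossi (Eriksen→Task T6 94 min, Rossi→Task T7 30 min) adds 55.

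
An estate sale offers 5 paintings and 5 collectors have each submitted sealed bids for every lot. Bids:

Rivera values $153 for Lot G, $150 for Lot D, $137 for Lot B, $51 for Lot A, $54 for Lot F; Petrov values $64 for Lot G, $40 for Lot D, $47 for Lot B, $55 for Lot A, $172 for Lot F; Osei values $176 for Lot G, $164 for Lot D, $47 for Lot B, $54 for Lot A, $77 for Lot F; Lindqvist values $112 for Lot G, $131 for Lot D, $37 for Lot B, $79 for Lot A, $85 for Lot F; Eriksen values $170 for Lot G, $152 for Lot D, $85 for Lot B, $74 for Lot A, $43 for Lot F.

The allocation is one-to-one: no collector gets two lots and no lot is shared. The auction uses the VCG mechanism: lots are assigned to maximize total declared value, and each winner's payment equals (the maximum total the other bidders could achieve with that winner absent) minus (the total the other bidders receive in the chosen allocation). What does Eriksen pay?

Efficient allocation: Rivera→Lot B ($137), Petrov→Lot F ($172), Osei→Lot D ($164), Lindqvist→Lot A ($79), Eriksen→Lot G ($170); total welfare W = $722.
Eriksen receives Lot G at value $170, so the others get W − 170 = $552.
Without Eriksen: best allocation of the remaining 4 bidders over all 5 lots is Rivera→Lot B ($137), Petrov→Lot F ($172), Osei→Lot G ($176), Lindqvist→Lot D ($131), total $616.
VCG payment = (others' best without Eriksen) − (others' welfare with Eriksen) = 616 − 552 = $64.

Eriksen pays $64.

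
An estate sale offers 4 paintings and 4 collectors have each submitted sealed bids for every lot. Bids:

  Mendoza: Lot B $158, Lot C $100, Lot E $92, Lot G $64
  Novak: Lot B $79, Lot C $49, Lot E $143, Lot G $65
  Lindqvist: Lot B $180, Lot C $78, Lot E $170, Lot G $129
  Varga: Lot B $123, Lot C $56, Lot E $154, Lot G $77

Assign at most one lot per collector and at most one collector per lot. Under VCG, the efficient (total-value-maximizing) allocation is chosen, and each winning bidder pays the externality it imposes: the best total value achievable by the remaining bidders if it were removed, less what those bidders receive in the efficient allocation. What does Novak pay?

Novak pays $84.

Efficient allocation: Mendoza→Lot C ($100), Novak→Lot E ($143), Lindqvist→Lot B ($180), Varga→Lot G ($77); total welfare W = $500.
Novak receives Lot E at value $143, so the others get W − 143 = $357.
Without Novak: best allocation of the remaining 3 bidders over all 4 lots is Mendoza→Lot B ($158), Lindqvist→Lot G ($129), Varga→Lot E ($154), total $441.
VCG payment = (others' best without Novak) − (others' welfare with Novak) = 441 − 357 = $84.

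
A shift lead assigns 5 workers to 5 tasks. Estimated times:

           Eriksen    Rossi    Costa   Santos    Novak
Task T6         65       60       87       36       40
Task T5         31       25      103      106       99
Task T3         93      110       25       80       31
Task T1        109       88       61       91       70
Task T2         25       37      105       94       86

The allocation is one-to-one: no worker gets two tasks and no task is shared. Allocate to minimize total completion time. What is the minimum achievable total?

Min total: 178 min

Optimal: Eriksen→Task T2 (25 min), Rossi→Task T5 (25 min), Costa→Task T1 (61 min), Santos→Task T6 (36 min), Novak→Task T3 (31 min) — total 25+25+61+36+31 = 178 min.
Column-greedy (each task in turn goes to its cheapest remaining worker) gives 181 min, worse by 3.
Next-best assignment: Eriksen→Task T2, Rossi→Task T5, Costa→Task T3, Santos→Task T6, Novak→Task T1 = 181 min.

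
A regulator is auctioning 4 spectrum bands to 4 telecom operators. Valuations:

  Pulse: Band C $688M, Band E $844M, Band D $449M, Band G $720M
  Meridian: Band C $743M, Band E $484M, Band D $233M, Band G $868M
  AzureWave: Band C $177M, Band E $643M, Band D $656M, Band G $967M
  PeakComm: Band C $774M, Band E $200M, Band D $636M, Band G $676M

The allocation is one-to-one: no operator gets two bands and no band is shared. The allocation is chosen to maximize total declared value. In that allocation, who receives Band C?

Meridian receives Band C.

Optimal: Pulse→Band E ($844M), Meridian→Band C ($743M), AzureWave→Band G ($967M), PeakComm→Band D ($636M) — total 844+743+967+636 = $3190M.
Row-greedy (each operator in turn takes its best remaining band) gives $3142M, worse by 48.
Next-best assignment: Pulse→Band E, Meridian→Band G, AzureWave→Band D, PeakComm→Band C = $3142M.
Meridian's own top band is Band G ($868M), but forcing Meridian→Band G and reassigning the rest optimally gives only $3142M — worse by 48.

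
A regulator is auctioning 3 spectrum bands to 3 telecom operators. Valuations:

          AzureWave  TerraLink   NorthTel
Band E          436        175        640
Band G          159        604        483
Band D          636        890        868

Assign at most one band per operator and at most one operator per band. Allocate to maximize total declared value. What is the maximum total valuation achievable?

Treat this as an assignment problem: match each operator to one band.
Optimal: AzureWave→Band E ($436M), TerraLink→Band G ($604M), NorthTel→Band D ($868M) — total 436+604+868 = $1908M.
Row-greedy (each operator in turn takes its best remaining band) gives $1880M, worse by 28.
Next-best assignment: AzureWave→Band D, TerraLink→Band G, NorthTel→Band E = $1880M.
Swapping AzureWave↔TerraLink (AzureWave→Band G $159M, TerraLink→Band E $175M) loses 706.
No other one-to-one assignment exceeds $1908M.

Maximum total: $1908M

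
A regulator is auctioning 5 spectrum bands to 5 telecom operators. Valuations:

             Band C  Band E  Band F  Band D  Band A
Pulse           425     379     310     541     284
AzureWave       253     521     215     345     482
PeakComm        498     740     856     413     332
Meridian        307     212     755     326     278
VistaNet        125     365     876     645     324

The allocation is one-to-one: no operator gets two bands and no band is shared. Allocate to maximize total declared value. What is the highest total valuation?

This is a one-to-one assignment (maximum-weight bipartite matching).
Optimal: Pulse→Band C ($425M), AzureWave→Band A ($482M), PeakComm→Band E ($740M), Meridian→Band F ($755M), VistaNet→Band D ($645M) — total 425+482+740+755+645 = $3047M.
Max-entry greedy (repeatedly take the single best remaining cell) gives $2946M, worse by 101.

Max total: $3047M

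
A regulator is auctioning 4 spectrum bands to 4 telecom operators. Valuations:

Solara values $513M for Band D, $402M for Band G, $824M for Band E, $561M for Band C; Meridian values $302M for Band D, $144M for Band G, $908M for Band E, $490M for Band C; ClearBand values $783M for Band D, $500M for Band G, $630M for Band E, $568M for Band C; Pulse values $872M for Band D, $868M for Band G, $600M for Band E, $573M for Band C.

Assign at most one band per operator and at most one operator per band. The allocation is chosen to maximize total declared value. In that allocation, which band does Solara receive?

Solara receives Band C.

Optimal: Solara→Band C ($561M), Meridian→Band E ($908M), ClearBand→Band D ($783M), Pulse→Band G ($868M) — total 561+908+783+868 = $3120M.
Row-greedy (each operator in turn takes its best remaining band) gives $2965M, worse by 155.
Next-best assignment: Solara→Band E, Meridian→Band C, ClearBand→Band D, Pulse→Band G = $2965M.
Swapping Pulse↔Meridian (Pulse→Band E $600M, Meridian→Band G $144M) loses 1032.
Solara's own top band is Band E ($824M), but forcing Solara→Band E and reassigning the rest optimally gives only $2965M — worse by 155.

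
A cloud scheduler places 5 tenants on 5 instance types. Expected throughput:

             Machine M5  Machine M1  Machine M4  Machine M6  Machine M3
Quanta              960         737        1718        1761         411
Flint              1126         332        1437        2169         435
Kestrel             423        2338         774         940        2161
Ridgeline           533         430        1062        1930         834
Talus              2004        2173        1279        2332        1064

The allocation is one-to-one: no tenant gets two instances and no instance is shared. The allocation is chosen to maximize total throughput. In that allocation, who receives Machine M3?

Kestrel receives Machine M3.

Optimal: Quanta→Machine M4 (1718 ops/s), Flint→Machine M5 (1126 ops/s), Kestrel→Machine M3 (2161 ops/s), Ridgeline→Machine M6 (1930 ops/s), Talus→Machine M1 (2173 ops/s) — total 1718+1126+2161+1930+2173 = 9108 ops/s.
Max-entry greedy (repeatedly take the single best remaining cell) gives 8348 ops/s, worse by 760.
Next-best assignment: Quanta→Machine M4, Flint→Machine M6, Kestrel→Machine M1, Ridgeline→Machine M3, Talus→Machine M5 = 9063 ops/s.
Every other assignment is strictly worse.
Kestrel's own top instance is Machine M1 (2338 ops/s), but forcing Kestrel→Machine M1 and reassigning the rest optimally gives only 9063 ops/s — worse by 45.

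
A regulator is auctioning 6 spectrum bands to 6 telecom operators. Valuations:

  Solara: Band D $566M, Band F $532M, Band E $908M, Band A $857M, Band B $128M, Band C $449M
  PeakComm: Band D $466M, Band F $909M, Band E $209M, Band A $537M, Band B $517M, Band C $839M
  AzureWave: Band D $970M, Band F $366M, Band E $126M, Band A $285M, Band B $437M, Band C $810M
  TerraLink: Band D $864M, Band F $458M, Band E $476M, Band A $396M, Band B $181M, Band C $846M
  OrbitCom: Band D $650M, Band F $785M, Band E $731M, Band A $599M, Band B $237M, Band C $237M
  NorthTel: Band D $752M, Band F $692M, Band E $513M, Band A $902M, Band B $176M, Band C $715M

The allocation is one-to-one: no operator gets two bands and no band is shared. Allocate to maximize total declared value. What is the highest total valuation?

Optimal: Solara→Band E ($908M), PeakComm→Band B ($517M), AzureWave→Band D ($970M), TerraLink→Band C ($846M), OrbitCom→Band F ($785M), NorthTel→Band A ($902M) — total 908+517+970+846+785+902 = $4928M.
Row-greedy (each operator in turn takes its best remaining band) gives $4408M, worse by 520.
Next-best assignment: Solara→Band E, PeakComm→Band B, AzureWave→Band C, TerraLink→Band D, OrbitCom→Band F, NorthTel→Band A = $4786M.

Max total: $4928M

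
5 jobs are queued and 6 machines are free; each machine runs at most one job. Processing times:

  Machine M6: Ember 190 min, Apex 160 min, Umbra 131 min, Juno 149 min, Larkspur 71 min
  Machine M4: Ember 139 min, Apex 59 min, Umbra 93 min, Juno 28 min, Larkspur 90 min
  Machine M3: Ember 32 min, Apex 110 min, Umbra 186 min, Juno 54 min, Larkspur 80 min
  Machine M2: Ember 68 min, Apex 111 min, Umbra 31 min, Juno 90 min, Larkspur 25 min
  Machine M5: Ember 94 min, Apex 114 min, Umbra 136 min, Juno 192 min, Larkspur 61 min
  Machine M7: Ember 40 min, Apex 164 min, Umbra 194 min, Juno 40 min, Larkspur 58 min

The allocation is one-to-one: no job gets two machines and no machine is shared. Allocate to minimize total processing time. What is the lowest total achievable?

Min total: 223 min

Optimal: Ember→Machine M3 (32 min), Apex→Machine M4 (59 min), Umbra→Machine M2 (31 min), Juno→Machine M7 (40 min), Larkspur→Machine M5 (61 min) — total 32+59+31+40+61 = 223 min.
Min-entry greedy (repeatedly take the single cheapest remaining cell) gives 330 min, worse by 107.
Swapping Umbra↔Juno (Umbra→Machine M7 194 min, Juno→Machine M2 90 min) adds 213.
Every other assignment is strictly worse.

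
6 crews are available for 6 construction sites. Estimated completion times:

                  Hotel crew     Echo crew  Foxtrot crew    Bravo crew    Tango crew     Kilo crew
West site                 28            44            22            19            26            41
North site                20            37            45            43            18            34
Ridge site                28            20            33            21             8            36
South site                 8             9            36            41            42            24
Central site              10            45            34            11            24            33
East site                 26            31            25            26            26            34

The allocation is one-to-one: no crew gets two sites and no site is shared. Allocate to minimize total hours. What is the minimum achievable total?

Min total: 104 hours

This is a one-to-one assignment (minimum-cost bipartite matching).
Optimal: Hotel crew→North site (20 hours), Echo crew→South site (9 hours), Foxtrot crew→West site (22 hours), Bravo crew→Central site (11 hours), Tango crew→Ridge site (8 hours), Kilo crew→East site (34 hours) — total 20+9+22+11+8+34 = 104 hours.
Column-greedy (each site in turn goes to its cheapest remaining crew) gives 123 hours, worse by 19.
Next-best assignment: Hotel crew→Central site, Echo crew→South site, Foxtrot crew→East site, Bravo crew→West site, Tango crew→Ridge site, Kilo crew→North site = 105 hours.
Checked against all permutations: 104 hours is optimal.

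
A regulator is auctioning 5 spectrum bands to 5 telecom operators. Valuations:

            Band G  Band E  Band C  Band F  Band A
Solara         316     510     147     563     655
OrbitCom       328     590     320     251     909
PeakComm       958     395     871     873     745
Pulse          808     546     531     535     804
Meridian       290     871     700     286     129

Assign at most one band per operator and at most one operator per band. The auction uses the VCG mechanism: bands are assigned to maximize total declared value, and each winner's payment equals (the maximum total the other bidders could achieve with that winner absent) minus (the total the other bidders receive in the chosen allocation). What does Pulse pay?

Efficient allocation: Solara→Band F ($563M), OrbitCom→Band A ($909M), PeakComm→Band C ($871M), Pulse→Band G ($808M), Meridian→Band E ($871M); total welfare W = $4022M.
Pulse receives Band G at value $808M, so the others get W − 808 = $3214M.
Without Pulse: best allocation of the remaining 4 bidders over all 5 bands is Solara→Band F ($563M), OrbitCom→Band A ($909M), PeakComm→Band G ($958M), Meridian→Band E ($871M), total $3301M.
VCG payment = (others' best without Pulse) − (others' welfare with Pulse) = 3301 − 3214 = $87M.

Pulse pays $87M.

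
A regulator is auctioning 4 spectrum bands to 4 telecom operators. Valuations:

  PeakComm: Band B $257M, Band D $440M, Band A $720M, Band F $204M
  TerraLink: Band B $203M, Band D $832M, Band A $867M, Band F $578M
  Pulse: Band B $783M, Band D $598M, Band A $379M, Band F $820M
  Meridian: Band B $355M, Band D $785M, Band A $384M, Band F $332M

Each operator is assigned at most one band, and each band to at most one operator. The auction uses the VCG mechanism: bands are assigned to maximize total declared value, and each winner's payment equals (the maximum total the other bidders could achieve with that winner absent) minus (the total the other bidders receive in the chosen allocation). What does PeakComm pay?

Efficient allocation: PeakComm→Band A ($720M), TerraLink→Band F ($578M), Pulse→Band B ($783M), Meridian→Band D ($785M); total welfare W = $2866M.
PeakComm receives Band A at value $720M, so the others get W − 720 = $2146M.
Without PeakComm: best allocation of the remaining 3 bidders over all 4 bands is TerraLink→Band A ($867M), Pulse→Band F ($820M), Meridian→Band D ($785M), total $2472M.
VCG payment = (others' best without PeakComm) − (others' welfare with PeakComm) = 2472 − 2146 = $326M.

PeakComm pays $326M.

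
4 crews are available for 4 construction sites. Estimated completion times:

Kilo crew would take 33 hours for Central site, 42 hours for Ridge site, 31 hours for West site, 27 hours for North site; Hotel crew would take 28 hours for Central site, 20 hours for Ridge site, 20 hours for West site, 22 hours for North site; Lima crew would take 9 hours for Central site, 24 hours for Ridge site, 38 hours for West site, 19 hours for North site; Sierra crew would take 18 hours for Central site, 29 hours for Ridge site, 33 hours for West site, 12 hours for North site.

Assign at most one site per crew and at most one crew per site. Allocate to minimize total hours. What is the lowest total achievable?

Min total: 72 hours

Optimal: Kilo crew→West site (31 hours), Hotel crew→Ridge site (20 hours), Lima crew→Central site (9 hours), Sierra crew→North site (12 hours) — total 31+20+9+12 = 72 hours.
Row-greedy (each crew in turn takes its cheapest remaining site) gives 89 hours, worse by 17.
Next-best assignment: Kilo crew→Ridge site, Hotel crew→West site, Lima crew→Central site, Sierra crew→North site = 83 hours.
Swapping Lima crew↔Sierra crew (Lima crew→North site 19 hours, Sierra crew→Central site 18 hours) adds 16.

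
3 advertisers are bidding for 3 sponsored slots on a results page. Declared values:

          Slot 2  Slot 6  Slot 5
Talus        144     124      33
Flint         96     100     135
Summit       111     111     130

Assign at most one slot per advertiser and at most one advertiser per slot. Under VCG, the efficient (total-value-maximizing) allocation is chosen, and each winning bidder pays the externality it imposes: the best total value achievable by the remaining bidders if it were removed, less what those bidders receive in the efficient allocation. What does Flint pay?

Efficient allocation: Talus→Slot 2 ($144), Flint→Slot 5 ($135), Summit→Slot 6 ($111); total welfare W = $390.
Flint receives Slot 5 at value $135, so the others get W − 135 = $255.
Without Flint: best allocation of the remaining 2 bidders over all 3 slots is Talus→Slot 2 ($144), Summit→Slot 5 ($130), total $274.
VCG payment = (others' best without Flint) − (others' welfare with Flint) = 274 − 255 = $19.

Flint pays $19.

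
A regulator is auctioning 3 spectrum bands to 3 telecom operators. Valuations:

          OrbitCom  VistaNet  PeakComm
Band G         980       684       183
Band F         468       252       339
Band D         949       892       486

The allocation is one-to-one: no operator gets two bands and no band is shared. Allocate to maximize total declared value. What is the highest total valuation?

Optimal: OrbitCom→Band G ($980M), VistaNet→Band D ($892M), PeakComm→Band F ($339M) — total 980+892+339 = $2211M.
Next-best assignment: OrbitCom→Band D, VistaNet→Band G, PeakComm→Band F = $1972M.

Maximum total: $2211M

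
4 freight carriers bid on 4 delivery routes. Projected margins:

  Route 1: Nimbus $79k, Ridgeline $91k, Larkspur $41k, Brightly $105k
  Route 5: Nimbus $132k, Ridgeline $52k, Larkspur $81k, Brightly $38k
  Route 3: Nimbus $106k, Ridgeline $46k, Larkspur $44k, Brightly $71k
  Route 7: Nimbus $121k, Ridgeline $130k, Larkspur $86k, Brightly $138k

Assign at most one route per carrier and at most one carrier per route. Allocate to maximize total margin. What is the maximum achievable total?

Treat this as an assignment problem: match each carrier to one route.
Optimal: Nimbus→Route 3 ($106k), Ridgeline→Route 7 ($130k), Larkspur→Route 5 ($81k), Brightly→Route 1 ($105k) — total 106+130+81+105 = $422k.
Column-greedy (each route in turn goes to its best remaining carrier) gives $369k, worse by 53.

Max total: $422k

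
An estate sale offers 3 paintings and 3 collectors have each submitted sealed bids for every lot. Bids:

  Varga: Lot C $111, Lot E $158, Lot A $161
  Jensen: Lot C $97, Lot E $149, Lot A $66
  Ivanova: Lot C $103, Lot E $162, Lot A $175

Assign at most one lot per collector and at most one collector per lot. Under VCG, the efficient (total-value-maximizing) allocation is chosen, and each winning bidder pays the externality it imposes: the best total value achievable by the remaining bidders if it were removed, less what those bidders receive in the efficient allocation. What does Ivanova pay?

Ivanova pays $50.

Efficient allocation: Varga→Lot C ($111), Jensen→Lot E ($149), Ivanova→Lot A ($175); total welfare W = $435.
Ivanova receives Lot A at value $175, so the others get W − 175 = $260.
Without Ivanova: best allocation of the remaining 2 bidders over all 3 lots is Varga→Lot A ($161), Jensen→Lot E ($149), total $310.
VCG payment = (others' best without Ivanova) − (others' welfare with Ivanova) = 310 − 260 = $50.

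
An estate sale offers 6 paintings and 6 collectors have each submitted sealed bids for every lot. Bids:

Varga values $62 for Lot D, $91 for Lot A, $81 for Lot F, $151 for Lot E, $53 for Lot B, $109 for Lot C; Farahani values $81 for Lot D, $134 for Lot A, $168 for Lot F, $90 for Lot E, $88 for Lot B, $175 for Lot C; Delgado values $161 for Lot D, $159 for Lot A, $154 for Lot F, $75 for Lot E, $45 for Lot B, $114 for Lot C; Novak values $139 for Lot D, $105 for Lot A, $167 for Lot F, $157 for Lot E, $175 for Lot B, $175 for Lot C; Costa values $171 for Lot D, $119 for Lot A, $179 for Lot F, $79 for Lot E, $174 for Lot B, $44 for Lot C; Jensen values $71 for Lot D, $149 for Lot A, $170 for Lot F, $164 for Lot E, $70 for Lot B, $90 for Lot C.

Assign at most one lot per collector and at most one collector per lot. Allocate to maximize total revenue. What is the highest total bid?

Max total: $1001

Optimal: Varga→Lot E ($151), Farahani→Lot C ($175), Delgado→Lot A ($159), Novak→Lot B ($175), Costa→Lot D ($171), Jensen→Lot F ($170) — total 151+175+159+175+171+170 = $1001.
Max-entry greedy (repeatedly take the single best remaining cell) gives $945, worse by 56.
Swapping Costa↔Varga (Costa→Lot E $79, Varga→Lot D $62) loses 181.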